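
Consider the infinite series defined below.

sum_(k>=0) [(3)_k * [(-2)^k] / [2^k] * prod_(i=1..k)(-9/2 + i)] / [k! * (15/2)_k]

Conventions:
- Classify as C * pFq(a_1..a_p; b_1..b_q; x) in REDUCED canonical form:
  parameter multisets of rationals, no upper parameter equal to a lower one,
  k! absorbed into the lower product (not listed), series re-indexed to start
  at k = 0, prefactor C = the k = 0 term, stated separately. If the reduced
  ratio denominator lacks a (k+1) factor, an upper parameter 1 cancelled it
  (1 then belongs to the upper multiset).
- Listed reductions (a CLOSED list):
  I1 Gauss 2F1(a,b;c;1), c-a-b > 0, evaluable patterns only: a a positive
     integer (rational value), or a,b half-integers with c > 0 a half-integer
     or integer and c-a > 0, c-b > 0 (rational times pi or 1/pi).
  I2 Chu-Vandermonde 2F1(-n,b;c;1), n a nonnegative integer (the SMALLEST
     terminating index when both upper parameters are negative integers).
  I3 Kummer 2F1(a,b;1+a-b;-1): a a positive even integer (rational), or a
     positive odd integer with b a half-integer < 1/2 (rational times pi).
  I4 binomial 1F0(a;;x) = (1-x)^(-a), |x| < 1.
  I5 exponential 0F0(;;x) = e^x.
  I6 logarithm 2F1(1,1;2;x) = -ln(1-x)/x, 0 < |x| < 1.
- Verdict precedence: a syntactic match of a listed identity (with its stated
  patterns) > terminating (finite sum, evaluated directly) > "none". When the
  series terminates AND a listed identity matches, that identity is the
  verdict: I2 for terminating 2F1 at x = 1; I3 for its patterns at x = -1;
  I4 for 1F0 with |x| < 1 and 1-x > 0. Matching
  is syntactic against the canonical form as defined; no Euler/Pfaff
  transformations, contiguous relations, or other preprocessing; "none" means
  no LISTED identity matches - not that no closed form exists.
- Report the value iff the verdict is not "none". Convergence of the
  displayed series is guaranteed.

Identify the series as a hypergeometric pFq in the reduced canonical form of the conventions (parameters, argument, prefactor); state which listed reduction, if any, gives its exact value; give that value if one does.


Key observation: t_0 being 1, the two k-th powers (C = 1) combine into one argument.
Step ratio: r(k) = (-1) * (k-7/2) (k+3) / [(k+15/2) (k+1)] - rational; roots negated = parameters, x = (-1), C = 1.

x = -1 here; the reduced form reads 2F1, upper {-7/2, 3}, lower {15/2}, C = 1. Verdict (x = -1): Kummer (I3) applies (x = -1; c = 15/2 equals 1+a-b for upper {-7/2, 3}: listed pattern). Hence: (9009/8192) * pi.


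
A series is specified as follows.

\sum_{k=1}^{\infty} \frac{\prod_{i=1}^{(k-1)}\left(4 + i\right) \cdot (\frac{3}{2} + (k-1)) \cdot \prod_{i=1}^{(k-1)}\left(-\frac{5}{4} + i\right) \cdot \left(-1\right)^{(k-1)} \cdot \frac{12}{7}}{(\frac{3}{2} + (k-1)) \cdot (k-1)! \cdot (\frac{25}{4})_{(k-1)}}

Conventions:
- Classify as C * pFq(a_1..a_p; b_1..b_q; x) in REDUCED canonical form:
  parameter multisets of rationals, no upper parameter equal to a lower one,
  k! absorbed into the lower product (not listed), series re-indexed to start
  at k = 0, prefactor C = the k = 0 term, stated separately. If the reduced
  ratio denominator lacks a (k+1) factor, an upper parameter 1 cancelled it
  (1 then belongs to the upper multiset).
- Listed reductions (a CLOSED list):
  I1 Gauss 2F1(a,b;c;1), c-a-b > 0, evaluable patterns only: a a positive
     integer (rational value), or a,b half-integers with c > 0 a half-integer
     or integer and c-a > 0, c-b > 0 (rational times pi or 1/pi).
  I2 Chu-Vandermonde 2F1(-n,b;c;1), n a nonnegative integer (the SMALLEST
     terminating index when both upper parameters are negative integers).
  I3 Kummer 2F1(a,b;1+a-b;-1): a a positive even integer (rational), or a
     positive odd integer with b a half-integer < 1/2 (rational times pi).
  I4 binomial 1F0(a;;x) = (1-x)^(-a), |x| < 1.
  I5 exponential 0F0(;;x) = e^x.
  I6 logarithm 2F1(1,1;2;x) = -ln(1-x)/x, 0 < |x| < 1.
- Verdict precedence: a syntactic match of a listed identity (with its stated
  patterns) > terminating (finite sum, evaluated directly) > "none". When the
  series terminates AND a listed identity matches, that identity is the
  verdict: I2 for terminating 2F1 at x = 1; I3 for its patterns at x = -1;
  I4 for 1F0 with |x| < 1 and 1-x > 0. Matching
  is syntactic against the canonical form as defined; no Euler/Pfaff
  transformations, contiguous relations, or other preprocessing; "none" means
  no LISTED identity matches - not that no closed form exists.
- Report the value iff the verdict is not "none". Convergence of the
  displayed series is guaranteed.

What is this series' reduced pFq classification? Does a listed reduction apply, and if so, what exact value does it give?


Key observation: from the first term \frac{12}{7}: the running product (C = 12/7, x = -1) telescopes to a rising factorial.
Ratio: r(k) = -1 * (k-\frac{1}{4}) (k+5) / [(k+\frac{25}{4}) (k+1)] - rational in k. x = -1; t_0 = \frac{12}{7}; negate the roots.

The series (x = -1) is 2F1: upper {-\frac{1}{4}, 5}, lower {\frac{25}{4}}, prefactor \frac{12}{7}. Verdict: none here - no I1-I6 shape fits x = -1 with lower {\frac{25}{4}}.


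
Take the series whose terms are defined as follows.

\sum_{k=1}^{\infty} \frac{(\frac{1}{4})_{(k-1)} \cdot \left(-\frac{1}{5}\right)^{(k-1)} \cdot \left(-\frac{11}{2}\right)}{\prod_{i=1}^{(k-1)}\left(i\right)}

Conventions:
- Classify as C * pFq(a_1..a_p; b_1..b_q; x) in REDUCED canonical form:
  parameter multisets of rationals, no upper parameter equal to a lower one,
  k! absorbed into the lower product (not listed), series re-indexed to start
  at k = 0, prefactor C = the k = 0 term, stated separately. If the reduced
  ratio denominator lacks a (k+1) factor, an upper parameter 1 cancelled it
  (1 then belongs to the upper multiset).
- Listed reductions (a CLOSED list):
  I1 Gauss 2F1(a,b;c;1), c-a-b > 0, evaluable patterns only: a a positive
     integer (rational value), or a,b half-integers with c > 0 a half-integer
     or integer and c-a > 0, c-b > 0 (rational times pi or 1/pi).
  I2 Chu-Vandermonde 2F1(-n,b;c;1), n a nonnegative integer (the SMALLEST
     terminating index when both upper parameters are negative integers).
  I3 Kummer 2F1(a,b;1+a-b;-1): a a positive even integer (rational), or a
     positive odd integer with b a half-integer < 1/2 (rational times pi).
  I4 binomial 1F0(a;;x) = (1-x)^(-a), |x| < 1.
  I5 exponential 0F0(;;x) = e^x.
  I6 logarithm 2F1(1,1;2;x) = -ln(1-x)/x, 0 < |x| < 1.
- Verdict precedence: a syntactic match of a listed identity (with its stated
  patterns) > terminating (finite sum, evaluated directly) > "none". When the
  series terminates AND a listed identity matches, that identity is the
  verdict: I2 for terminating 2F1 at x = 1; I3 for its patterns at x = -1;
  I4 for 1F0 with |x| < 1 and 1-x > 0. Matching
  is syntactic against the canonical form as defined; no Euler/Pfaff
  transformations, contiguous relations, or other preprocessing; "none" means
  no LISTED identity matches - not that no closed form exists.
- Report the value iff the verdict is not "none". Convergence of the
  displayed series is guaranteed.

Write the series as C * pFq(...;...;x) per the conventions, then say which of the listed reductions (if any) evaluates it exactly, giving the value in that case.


This is -\frac{11}{2} * 1F0(\frac{1}{4}; -; -\frac{1}{5}) in reduced canonical form. Verdict at x = -\frac{1}{5}: binomial (I4) matches (the 1F0 binomial series: exponent -1/4, x = -\frac{1}{5}). Sum: \left(-\frac{11}{2}\right) \cdot \left(\frac{6}{5}\right)^{-\frac{1}{4}}.

Key observation: from the first term -\frac{11}{2}: the product of the first k integers (C = -11/2, x = -1/5) is k!.
Step ratio: r(k) = -\frac{1}{5} * (k+\frac{1}{4}) / [(k+1)] - rational in k, leading ratio -\frac{1}{5}; with t_0 = -\frac{11}{2}, classification follows.


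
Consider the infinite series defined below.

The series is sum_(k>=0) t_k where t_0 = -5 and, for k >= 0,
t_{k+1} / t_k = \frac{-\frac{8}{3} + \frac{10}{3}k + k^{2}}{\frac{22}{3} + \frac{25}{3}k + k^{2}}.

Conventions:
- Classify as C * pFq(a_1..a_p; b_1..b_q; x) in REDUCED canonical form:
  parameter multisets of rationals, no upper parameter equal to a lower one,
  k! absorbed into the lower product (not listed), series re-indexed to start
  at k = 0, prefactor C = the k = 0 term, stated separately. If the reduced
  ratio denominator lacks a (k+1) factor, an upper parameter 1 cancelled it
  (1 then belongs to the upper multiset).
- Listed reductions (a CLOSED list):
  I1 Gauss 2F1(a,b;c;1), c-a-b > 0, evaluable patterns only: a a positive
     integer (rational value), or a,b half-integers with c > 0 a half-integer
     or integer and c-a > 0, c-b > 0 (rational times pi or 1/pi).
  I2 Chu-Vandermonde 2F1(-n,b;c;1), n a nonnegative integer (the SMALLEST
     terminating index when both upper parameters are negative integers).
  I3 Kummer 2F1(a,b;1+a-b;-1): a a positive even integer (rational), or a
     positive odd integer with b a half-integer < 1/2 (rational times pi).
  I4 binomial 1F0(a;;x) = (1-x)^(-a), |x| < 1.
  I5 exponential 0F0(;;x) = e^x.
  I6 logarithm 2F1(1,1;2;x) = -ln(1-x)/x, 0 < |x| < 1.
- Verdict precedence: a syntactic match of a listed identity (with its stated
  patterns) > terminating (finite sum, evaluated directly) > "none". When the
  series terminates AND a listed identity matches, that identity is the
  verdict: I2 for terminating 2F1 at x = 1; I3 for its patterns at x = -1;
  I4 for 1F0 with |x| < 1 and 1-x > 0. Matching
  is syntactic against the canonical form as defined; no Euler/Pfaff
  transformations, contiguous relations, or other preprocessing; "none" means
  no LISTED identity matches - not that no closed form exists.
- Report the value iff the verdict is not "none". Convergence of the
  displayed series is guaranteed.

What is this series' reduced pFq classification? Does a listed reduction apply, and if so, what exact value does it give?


At argument 1: a 2F1 with upper {-\frac{2}{3}, 4}, lower {\frac{22}{3}}, scaled by C = -5. Verdict (x = 1): Gauss's theorem (I1) applies (x = 1: the Gamma ratio telescopes since c-a-b = 4 > 0 and a = 4 in Z>0). Value: -\frac{4940}{1701}.

Key step: x = 1 and the expanded ratio factors over Q; prefactor -5, roots give parameters.
Consecutive-term ratio: r(k) = 1 * (k-\frac{2}{3}) (k+4) / [(k+\frac{22}{3}) (k+1)] - rational; roots negated = parameters, x = 1, C = -5.


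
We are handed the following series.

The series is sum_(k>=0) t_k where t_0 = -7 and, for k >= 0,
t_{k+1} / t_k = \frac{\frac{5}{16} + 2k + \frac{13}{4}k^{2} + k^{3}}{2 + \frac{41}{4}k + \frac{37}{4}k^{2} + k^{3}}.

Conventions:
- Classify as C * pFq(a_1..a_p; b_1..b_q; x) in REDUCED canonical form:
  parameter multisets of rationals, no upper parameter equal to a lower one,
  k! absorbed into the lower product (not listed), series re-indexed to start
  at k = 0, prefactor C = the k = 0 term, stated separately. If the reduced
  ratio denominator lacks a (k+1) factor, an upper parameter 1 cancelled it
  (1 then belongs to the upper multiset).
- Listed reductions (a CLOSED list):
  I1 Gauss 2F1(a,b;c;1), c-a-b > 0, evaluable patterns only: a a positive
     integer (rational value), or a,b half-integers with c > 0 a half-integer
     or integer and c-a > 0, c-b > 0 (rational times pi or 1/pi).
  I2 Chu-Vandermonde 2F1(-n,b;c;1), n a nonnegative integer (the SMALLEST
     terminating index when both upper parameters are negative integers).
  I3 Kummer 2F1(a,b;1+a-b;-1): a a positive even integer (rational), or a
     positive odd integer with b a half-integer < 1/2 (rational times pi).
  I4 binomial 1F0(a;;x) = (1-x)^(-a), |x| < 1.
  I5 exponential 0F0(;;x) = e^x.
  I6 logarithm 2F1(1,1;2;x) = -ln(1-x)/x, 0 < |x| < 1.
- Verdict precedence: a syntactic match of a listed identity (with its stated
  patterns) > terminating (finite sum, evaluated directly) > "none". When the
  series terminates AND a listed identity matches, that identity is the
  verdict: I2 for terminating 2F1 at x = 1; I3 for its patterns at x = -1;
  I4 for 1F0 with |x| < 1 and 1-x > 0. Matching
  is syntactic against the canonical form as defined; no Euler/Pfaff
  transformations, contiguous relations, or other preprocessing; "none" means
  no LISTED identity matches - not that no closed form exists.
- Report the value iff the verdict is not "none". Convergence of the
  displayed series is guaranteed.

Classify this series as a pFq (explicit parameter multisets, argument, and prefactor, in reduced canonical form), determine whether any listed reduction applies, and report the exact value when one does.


x = 1 here; the reduced form reads 2F1, upper {\frac{1}{2}, \frac{5}{2}}, lower {8}, C = -7. Verdict: Gauss's theorem I1 (half-integer case) matches (x = 1; upper {\frac{1}{2}, \frac{5}{2}} half-integers, c = 8 in the evaluable pattern). Exact value: \left(-\frac{524288}{19305}\right) / \pi.

Key step: t_0 = -7 here, and factor the ratio over Q (C = -7, x = 1): negated roots = parameters.
Ratio: r(k) = 1 * (k+\frac{1}{2}) (k+\frac{5}{2}) / [(k+8) (k+1)] - rational in k, leading ratio 1; with t_0 = -7, classification follows.


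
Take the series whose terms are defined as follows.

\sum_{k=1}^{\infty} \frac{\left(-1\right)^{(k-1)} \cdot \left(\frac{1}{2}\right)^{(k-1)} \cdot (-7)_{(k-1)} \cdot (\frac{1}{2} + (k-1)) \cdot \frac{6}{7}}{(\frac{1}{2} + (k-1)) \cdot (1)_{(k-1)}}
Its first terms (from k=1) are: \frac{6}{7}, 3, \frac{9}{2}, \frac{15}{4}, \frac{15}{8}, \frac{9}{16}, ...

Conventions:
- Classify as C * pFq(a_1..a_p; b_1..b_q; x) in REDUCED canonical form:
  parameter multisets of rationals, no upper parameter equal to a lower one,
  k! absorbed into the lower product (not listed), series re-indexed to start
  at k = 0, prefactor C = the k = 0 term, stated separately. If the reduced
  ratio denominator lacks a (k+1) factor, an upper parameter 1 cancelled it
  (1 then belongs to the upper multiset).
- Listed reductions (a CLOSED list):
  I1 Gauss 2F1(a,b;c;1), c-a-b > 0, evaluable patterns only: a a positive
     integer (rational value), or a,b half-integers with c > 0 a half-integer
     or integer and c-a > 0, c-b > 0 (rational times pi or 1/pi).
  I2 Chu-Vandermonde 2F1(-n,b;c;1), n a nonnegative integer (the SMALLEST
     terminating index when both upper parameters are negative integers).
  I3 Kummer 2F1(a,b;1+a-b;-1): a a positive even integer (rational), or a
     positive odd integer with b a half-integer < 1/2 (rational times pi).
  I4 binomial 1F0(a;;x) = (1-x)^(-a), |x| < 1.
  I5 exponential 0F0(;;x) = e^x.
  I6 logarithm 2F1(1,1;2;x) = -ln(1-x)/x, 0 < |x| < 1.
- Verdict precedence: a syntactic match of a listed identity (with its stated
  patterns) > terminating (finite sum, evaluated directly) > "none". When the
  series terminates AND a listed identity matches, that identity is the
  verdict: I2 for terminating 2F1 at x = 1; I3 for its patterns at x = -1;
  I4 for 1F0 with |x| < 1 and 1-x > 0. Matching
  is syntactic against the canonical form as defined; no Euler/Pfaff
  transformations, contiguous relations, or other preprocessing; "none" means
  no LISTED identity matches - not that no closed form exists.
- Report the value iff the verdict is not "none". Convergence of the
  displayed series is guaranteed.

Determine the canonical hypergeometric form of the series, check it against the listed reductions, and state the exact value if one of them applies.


The tell: with t_0 = \frac{6}{7}, the (-1)^k factor (C = 6/7, x = -1/2) folds into the argument's sign.
Step ratio: r(k) = -\frac{1}{2} * (k-7) / [(k+1)] - rational; roots negated = parameters, x = -\frac{1}{2}, C = \frac{6}{7}.

Reduced: x = -\frac{1}{2}, 1F0, upper = {-7}, lower = {-}, C = \frac{6}{7}. Verdict: the binomial series (I4) matches (the 1F0 binomial series: exponent 7, x = -\frac{1}{2}). Sum: \frac{6561}{448}.


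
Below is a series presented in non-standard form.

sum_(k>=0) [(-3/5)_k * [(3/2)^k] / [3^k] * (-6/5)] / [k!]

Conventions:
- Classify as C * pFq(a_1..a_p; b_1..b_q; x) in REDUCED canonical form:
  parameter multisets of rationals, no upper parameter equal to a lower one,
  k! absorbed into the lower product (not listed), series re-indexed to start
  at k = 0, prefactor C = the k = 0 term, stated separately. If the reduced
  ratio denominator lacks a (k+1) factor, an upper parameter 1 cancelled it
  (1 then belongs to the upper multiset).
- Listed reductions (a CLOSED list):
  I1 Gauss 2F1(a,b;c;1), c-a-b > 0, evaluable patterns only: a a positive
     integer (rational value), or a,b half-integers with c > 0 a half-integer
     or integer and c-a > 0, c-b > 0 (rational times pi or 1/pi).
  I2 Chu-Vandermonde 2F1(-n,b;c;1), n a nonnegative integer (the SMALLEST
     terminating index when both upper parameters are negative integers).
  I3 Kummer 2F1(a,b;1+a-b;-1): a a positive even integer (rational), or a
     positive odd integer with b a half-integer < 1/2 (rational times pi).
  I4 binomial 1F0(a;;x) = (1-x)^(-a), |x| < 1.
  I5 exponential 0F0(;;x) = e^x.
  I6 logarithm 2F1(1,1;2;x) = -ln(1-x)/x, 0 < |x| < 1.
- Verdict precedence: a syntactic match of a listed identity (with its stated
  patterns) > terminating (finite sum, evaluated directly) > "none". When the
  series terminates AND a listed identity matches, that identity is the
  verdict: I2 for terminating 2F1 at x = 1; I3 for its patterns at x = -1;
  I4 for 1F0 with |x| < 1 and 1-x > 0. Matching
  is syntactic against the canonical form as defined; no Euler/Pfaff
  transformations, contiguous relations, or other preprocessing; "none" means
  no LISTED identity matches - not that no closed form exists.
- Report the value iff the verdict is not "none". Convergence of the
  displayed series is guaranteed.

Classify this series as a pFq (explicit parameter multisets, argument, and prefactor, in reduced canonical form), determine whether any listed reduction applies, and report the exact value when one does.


Reduced: x = 1/2, 1F0, upper = {-3/5}, lower = {-}, C = -6/5. Verdict at x = 1/2: the binomial series (I4) matches (the 1F0 binomial series: exponent 3/5, x = 1/2). Sum: (-6/5) * (1/2)^(3/5).

The tell: t_0 = -6/5 here, and the two k-th powers (C = -6/5) combine into one argument.
Ratio: r(k) = (1/2) * (k-3/5) / [(k+1)] - rational in k. x = (1/2); t_0 = -6/5; negate the roots.


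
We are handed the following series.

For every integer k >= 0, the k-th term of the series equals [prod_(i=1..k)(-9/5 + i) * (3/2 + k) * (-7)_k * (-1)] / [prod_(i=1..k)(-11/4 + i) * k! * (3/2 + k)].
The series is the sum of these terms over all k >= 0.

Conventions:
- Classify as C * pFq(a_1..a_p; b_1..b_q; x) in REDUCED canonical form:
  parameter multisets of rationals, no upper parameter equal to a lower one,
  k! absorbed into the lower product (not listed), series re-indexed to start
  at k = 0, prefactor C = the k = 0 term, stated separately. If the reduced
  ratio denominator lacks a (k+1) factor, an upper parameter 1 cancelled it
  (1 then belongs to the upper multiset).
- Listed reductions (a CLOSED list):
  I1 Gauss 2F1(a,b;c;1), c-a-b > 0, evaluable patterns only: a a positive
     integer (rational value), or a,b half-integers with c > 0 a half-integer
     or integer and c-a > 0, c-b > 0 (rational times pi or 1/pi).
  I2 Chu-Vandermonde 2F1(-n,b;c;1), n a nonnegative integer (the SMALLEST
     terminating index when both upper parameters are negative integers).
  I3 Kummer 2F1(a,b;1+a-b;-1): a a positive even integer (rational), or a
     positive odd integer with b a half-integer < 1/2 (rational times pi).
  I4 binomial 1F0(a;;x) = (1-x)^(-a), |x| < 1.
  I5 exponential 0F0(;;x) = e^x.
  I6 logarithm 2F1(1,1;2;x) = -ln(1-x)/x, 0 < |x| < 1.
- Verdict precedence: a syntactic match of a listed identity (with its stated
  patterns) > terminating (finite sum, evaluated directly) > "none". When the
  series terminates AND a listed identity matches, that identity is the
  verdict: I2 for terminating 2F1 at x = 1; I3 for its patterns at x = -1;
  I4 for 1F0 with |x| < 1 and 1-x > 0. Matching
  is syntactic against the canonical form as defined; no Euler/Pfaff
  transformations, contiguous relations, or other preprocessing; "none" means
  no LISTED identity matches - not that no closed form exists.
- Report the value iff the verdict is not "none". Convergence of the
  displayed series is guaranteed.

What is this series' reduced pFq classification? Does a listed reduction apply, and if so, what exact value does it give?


The series (x = 1) is 2F1: upper {-7, -4/5}, lower {-7/4}, prefactor -1. Verdict: this is the Chu-Vandermonde identity I2 (terminating 2F1 at x = 1 with n = 7, b = -4/5, c = -7/4). Sum: 43194771/86328125.

First insight: t_0 = -1 here, and the lower running product (C = -1, x = 1) is a rising factorial.
Adjacent-term ratio: r(k) = 1 * (k-7) (k-4/5) / [(k-7/4) (k+1)] ; factor over Q: parameters, x = 1, and C = -1.


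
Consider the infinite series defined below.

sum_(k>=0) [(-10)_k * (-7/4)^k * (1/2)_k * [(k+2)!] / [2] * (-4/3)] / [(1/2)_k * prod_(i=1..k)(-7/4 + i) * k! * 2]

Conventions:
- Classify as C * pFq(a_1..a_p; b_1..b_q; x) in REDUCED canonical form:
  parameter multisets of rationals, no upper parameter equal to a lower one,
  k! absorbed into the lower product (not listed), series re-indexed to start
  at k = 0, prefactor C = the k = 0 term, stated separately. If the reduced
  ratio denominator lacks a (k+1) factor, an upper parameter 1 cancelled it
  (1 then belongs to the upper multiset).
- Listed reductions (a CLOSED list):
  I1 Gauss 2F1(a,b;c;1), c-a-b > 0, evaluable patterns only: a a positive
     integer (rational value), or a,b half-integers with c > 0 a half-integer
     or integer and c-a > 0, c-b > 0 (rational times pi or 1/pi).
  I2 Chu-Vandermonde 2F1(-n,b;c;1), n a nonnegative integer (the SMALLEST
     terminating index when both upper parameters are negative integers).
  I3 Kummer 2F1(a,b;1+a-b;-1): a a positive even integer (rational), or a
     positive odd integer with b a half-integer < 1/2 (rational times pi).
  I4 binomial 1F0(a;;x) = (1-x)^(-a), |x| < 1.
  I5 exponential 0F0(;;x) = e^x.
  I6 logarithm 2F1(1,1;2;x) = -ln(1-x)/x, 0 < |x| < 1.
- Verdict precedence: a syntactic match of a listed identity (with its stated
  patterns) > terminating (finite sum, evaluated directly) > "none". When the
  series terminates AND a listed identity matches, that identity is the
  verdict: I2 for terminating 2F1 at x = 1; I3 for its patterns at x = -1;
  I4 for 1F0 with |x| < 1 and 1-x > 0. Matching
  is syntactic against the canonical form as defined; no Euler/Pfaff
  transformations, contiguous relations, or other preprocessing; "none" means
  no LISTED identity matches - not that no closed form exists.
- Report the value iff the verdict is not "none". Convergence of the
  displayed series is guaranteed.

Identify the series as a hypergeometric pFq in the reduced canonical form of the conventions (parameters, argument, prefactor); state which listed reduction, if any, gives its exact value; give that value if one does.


With C = -2/3: the canonical form is 2F1(-10, 3; -3/4; -7/4). Verdict: terminating. (-10)_k vanishes past k = 10, leaving a 11-term sum, computed directly. Its exact value is 6742719736426/96135.

First insight: x = (-7/4) and the lower running product (prefactor -2/3) is a rising factorial.
Adjacent-term ratio: r(k) = (-7/4) * (k-10) (k+3) / [(k-3/4) (k+1)] ; factor over Q: parameters, x = (-7/4), and C = -2/3.


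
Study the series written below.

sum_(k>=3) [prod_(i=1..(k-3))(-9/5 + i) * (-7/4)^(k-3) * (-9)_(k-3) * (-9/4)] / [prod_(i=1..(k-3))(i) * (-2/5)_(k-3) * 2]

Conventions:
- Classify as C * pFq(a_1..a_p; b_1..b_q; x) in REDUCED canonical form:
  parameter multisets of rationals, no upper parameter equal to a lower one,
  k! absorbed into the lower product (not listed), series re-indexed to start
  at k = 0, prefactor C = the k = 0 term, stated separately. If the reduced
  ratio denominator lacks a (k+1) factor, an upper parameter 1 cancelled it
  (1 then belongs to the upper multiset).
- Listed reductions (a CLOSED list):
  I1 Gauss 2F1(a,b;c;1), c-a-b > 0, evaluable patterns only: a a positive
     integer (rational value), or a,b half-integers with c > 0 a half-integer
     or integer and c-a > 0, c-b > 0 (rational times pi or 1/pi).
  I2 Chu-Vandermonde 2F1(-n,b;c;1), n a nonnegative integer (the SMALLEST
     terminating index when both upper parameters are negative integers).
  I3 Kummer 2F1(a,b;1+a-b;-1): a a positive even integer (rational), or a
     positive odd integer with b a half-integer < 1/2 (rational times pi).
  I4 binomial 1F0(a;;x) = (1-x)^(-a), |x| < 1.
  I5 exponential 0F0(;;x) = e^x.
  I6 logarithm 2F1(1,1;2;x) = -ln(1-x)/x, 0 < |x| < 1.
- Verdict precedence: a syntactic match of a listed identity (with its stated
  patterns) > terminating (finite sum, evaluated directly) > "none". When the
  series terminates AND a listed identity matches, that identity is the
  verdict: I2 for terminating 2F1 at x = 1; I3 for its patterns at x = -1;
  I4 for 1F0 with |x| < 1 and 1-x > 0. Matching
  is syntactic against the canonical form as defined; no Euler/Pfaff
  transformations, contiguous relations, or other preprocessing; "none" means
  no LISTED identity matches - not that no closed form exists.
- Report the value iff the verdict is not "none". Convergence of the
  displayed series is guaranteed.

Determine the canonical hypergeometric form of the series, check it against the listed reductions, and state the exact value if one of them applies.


x = -7/4 here; the reduced form reads 2F1, upper {-9, -4/5}, lower {-2/5}, C = -9/8. Verdict: terminating. (-9)_k vanishes past k = 9, leaving a 10-term sum, computed directly. Its exact value is -11040834060783/2978480128.

Structural cue: with t_0 = -9/8, the constant factors (C = -9/8) combine into one prefactor.
Term ratio: r(k) = (-7/4) * (k-9) (k-4/5) / [(k-2/5) (k+1)] - rational in k. x = (-7/4); t_0 = -9/8; negate the roots.


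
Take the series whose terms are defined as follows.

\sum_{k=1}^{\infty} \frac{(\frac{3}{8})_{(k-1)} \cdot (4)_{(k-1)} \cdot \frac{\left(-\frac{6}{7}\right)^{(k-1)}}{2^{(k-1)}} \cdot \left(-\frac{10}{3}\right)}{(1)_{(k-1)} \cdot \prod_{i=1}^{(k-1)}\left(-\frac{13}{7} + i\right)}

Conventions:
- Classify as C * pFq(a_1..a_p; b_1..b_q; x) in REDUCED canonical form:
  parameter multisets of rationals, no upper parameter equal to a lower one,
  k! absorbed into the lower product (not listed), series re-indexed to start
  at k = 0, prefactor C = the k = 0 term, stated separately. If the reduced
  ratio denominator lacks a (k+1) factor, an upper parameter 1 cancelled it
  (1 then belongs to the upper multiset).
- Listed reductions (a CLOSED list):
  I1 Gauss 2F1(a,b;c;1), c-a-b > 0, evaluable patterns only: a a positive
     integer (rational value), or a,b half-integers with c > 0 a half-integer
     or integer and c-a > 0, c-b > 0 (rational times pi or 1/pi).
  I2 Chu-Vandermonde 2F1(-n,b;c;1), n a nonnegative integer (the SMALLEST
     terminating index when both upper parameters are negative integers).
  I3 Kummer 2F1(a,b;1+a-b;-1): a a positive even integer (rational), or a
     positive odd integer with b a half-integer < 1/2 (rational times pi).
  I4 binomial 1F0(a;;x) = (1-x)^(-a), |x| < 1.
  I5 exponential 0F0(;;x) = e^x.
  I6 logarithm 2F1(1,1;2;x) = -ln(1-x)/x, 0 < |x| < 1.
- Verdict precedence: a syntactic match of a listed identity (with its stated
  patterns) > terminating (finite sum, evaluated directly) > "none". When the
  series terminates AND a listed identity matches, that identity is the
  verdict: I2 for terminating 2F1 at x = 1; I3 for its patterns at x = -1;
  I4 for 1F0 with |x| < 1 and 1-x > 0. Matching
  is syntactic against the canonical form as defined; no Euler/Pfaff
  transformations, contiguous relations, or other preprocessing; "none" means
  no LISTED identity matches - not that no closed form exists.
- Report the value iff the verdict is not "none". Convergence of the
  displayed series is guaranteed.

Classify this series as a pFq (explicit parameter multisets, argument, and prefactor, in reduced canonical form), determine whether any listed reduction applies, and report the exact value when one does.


x = -\frac{3}{7} here; the reduced form reads 2F1, upper {\frac{3}{8}, 4}, lower {-\frac{6}{7}}, C = -\frac{10}{3}. Verdict: none here - no I1-I6 shape fits x = -\frac{3}{7} with lower {-\frac{6}{7}}.

Key observation: from the first term -\frac{10}{3}: (1)_k (prefactor -10/3) is k! itself.
Ratio: r(k) = -\frac{3}{7} * (k+\frac{3}{8}) (k+4) / [(k-\frac{6}{7}) (k+1)] ; factor over Q: parameters, x = -\frac{3}{7}, and C = -\frac{10}{3}.


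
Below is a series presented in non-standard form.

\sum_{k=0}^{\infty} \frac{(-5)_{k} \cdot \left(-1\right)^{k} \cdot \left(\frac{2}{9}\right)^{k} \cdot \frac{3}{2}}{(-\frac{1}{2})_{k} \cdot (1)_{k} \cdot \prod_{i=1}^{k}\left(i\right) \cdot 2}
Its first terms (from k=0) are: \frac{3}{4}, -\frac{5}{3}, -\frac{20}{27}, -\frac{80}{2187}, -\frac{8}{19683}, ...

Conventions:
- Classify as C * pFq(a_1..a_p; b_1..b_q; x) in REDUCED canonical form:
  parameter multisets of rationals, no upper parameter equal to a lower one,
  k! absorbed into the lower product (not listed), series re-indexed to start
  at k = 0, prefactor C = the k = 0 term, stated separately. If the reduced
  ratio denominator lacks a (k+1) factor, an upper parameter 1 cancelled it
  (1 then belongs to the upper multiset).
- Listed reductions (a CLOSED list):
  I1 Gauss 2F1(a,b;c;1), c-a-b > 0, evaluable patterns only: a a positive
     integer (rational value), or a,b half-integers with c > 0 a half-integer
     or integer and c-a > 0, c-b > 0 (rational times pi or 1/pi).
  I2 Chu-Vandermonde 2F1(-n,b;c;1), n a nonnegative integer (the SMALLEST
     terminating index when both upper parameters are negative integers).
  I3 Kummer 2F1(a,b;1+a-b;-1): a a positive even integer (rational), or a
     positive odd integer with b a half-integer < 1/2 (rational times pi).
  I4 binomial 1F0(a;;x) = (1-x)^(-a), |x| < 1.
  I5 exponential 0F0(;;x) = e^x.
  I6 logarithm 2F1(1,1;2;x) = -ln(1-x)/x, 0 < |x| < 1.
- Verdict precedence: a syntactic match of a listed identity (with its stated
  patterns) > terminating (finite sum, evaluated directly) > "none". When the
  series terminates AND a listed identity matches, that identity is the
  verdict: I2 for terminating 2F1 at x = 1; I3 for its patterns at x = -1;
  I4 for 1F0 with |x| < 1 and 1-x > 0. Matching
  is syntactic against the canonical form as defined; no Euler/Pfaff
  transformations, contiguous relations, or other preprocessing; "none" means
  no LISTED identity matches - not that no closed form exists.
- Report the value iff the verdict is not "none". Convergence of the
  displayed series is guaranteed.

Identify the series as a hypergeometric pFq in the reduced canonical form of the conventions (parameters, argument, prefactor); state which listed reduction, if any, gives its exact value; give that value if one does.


The series (x = -\frac{2}{9}) is 1F2: upper {-5}, lower {-\frac{1}{2}, 1}, prefactor \frac{3}{4}. Verdict: terminating - upper -5 stops the sum at k = 5; the 6 terms are added exactly. Its exact value is -\frac{210109853}{124002900}.

The tell: t_0 = \frac{3}{4} here, and the product of the first k integers (C = 3/4) is k!.
Adjacent-term ratio: r(k) = -\frac{2}{9} * (k-5) / [(k-\frac{1}{2}) (k+1) (k+1)] - rational in k. x = -\frac{2}{9}; t_0 = \frac{3}{4}; negate the roots.


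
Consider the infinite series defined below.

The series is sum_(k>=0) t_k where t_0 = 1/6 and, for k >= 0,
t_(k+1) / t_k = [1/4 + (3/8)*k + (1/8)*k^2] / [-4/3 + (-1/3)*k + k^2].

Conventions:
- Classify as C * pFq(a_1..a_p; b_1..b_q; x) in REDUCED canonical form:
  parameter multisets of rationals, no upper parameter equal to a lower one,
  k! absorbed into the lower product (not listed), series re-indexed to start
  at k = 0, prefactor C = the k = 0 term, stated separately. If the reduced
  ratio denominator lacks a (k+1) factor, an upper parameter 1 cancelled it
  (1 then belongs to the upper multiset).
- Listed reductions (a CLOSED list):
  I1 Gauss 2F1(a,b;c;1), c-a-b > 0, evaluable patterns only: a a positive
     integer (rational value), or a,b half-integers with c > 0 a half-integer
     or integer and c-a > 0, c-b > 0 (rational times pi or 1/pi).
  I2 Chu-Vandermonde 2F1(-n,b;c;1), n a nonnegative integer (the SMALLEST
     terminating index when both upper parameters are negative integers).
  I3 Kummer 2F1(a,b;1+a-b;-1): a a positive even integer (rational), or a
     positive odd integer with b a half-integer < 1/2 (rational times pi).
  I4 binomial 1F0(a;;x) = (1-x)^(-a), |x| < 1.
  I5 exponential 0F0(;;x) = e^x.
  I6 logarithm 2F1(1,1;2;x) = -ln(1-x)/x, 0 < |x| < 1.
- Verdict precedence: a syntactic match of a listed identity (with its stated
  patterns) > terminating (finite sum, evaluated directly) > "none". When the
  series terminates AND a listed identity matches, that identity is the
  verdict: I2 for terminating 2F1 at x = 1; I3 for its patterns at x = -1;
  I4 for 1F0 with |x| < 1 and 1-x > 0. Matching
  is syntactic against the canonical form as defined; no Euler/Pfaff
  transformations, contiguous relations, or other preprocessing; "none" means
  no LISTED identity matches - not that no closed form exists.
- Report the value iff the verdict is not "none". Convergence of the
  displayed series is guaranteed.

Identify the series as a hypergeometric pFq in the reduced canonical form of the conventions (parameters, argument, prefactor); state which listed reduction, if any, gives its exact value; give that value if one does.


This is 1/6 * 2F1(1, 2; -4/3; 1/8) in reduced canonical form. Verdict: none (x = 1/8): each listed identity misses the multisets {1, 2} ; {-4/3}.

First insight: t_0 = 1/6 here, and roots of the ratio polynomials (prefactor 1/6) are the negated parameters.
Term ratio: r(k) = (1/8) * (k+1) (k+2) / [(k-4/3) (k+1)] - rational in k, leading ratio (1/8); with t_0 = 1/6, classification follows.


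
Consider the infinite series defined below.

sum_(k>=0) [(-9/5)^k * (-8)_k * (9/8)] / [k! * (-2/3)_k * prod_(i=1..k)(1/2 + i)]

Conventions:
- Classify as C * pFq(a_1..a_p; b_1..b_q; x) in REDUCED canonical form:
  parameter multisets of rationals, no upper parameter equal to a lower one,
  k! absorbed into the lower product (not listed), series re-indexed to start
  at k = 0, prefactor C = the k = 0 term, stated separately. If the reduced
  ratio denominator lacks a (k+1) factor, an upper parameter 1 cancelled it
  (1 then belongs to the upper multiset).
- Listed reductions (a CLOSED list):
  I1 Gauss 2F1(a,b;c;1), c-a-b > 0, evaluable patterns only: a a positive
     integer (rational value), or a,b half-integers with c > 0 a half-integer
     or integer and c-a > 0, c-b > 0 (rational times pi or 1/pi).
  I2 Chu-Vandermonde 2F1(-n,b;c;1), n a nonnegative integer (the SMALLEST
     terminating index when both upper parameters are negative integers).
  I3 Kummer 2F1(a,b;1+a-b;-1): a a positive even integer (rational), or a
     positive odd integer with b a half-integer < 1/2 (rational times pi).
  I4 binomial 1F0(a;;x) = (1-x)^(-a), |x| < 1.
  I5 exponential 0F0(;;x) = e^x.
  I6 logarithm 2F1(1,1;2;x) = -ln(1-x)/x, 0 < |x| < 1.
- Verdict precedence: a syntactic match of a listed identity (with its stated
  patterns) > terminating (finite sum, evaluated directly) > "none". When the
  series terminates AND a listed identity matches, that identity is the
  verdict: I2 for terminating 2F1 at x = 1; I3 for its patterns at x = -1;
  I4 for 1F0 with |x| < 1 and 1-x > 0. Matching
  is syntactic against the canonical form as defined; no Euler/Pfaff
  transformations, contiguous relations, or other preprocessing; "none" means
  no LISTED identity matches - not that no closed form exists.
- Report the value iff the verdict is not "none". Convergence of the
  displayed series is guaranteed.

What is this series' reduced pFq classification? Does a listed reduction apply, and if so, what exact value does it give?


Prefactor 9/8, argument -9/5: 1F2 with upper {-8} over lower {-2/3, 3/2}. Verdict: terminating (-8 upstairs). 9 nonzero terms in all; added directly. Sum: -729561621623885451/2873280566406250.

Key step: t_0 being 9/8, the lower running product (prefactor 9/8) is a rising factorial.
Adjacent-term ratio: r(k) = (-9/5) * (k-8) / [(k-2/3) (k+3/2) (k+1)] ; factor over Q: parameters, x = (-9/5), and C = 9/8.


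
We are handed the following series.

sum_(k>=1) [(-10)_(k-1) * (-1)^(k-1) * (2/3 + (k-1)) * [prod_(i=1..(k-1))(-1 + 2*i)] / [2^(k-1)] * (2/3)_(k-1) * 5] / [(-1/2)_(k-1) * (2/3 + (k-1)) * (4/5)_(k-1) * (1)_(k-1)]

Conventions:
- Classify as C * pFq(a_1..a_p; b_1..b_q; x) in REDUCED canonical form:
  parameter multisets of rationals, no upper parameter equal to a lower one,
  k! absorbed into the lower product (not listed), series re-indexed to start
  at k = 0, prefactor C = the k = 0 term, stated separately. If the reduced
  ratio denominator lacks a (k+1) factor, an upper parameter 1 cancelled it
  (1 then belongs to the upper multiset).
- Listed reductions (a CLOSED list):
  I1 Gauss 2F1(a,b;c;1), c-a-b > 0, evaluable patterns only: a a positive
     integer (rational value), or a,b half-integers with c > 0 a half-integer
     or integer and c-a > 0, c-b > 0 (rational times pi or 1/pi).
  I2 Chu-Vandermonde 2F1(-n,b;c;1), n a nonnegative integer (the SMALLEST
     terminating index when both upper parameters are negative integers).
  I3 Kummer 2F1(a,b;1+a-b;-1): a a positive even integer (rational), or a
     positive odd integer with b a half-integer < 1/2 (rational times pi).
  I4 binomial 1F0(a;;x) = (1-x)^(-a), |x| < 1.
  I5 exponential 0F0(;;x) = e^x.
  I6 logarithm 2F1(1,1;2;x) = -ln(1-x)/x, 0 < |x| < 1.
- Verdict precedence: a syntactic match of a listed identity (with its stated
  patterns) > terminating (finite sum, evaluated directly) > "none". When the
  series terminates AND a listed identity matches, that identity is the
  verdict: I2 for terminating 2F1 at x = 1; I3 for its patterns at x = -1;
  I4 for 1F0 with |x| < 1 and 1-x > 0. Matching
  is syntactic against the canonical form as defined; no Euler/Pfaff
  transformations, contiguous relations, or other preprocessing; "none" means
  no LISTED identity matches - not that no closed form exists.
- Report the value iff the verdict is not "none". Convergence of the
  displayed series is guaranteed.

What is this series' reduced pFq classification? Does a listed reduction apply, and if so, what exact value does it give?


This is 5 * 3F2(-10, 1/2, 2/3; -1/2, 4/5; -1) in reduced canonical form. Verdict: terminating - no listed pattern fits, but -10 in the upper list cuts the series at k = 10; direct evaluation. Its exact value is -52906045558298110/1678759940403.

Key step: x = (-1) and the odd product 1*3*...*(2k-1) (C = 5) is 2^k (1/2)_k.
Term ratio: r(k) = (-1) * (k-10) (k+1/2) (k+2/3) / [(k-1/2) (k+4/5) (k+1)] - rational in k. x = (-1); t_0 = 5; negate the roots.


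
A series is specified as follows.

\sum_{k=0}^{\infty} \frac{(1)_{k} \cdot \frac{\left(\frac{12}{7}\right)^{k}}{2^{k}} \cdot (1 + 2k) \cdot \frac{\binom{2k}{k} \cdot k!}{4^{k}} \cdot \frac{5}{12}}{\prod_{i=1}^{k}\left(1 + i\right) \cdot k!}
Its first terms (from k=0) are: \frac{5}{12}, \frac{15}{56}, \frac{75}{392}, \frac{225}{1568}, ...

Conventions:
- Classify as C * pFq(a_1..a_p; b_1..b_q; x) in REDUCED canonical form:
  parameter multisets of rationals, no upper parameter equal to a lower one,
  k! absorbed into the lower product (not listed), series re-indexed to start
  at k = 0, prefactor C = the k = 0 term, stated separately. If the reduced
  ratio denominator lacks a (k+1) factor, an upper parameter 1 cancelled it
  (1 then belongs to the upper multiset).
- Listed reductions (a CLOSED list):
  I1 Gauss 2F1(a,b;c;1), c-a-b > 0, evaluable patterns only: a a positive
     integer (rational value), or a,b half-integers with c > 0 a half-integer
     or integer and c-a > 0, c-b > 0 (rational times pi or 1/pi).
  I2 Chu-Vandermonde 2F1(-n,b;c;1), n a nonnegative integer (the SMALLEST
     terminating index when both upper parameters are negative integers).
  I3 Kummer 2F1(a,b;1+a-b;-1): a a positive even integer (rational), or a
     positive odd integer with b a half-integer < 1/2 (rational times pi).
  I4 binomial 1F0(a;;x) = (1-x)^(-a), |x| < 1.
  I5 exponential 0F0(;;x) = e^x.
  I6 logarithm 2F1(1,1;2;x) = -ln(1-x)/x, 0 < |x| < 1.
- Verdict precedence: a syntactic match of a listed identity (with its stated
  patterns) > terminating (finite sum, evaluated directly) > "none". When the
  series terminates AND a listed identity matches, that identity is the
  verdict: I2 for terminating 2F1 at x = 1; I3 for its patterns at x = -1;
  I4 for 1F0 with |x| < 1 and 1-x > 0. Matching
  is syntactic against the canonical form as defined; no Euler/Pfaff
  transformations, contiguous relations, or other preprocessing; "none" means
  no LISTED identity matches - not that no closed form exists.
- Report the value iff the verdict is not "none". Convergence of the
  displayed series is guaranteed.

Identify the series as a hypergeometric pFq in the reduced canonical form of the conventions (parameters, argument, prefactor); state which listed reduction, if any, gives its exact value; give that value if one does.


Classification (C = \frac{5}{12}): 2F1 with upper {1, \frac{3}{2}}, lower {2}, argument x = \frac{6}{7}. Verdict: none (x = \frac{6}{7}): each listed identity misses the multisets {1, \frac{3}{2}} ; {2}.

Key step: t_0 being \frac{5}{12}, the lower running product (C = 5/12, x = 6/7) is a rising factorial.
Consecutive-term ratio: r(k) = \frac{6}{7} * (k+1) (k+\frac{3}{2}) / [(k+2) (k+1)] - poly over poly, x = \frac{6}{7} from leading terms; C = \frac{5}{12} at k = 0.
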